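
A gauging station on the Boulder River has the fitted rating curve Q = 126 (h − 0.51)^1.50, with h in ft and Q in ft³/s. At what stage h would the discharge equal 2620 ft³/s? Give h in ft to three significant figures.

h − h₀ = (Q/C)^(1/b) = (2620/126)^(1/1.50) = 7.562 ft
h = 0.51 + 7.562 = 8.072 ft

8.07 ft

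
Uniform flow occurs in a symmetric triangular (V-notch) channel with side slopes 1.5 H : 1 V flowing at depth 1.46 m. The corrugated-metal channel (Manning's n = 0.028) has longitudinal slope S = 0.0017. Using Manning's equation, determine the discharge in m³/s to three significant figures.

A = z·y² = 1.5×1.46² = 3.197 m²
P = 2y√(1+z²) = 2×1.46×√(1+1.5²) = 5.264 m
R = A/P = 3.197/5.264 = 0.6074 m
Q = (1/n)·A·R^(2/3)·S^(1/2) = (1/0.028) × 3.197 × 0.6074^(2/3) × 0.0017^(1/2) = 3.377 m³/s

3.38 m³/s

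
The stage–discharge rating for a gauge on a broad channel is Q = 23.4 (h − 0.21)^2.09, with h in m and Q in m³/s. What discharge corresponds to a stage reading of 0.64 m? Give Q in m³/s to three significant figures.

4.01 m³/s

Q = 23.4 × (0.64 − 0.21)^2.09 = 23.4 × 0.43^2.09 = 4.010 m³/s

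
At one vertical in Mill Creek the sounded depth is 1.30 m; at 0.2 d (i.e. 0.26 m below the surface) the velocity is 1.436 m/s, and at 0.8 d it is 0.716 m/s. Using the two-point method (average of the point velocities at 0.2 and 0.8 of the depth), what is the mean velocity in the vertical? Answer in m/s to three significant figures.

1.08 m/s

v̄ = (1.436 + 0.716) / 2 = 1.076 m/s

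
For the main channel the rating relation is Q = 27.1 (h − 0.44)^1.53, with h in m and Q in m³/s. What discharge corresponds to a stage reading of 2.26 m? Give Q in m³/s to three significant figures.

Q = 27.1 × (2.26 − 0.44)^1.53 = 27.1 × 1.82^1.53 = 67.75 m³/s

67.7 m³/s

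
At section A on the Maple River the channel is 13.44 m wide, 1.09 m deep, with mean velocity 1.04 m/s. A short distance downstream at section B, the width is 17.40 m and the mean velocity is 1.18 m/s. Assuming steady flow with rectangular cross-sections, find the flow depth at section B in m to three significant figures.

0.742 m

Q = A₁V₁ = (13.44×1.09) × 1.04 = 15.24 m³/s
d₂ = Q/(b₂ V₂) = 15.24/(17.40×1.18) = 0.7420 m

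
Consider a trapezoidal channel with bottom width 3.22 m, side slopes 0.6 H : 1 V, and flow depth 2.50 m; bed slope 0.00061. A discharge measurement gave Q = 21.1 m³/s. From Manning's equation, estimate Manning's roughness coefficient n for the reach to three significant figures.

A = (b + z·y)·y = (3.22 + 0.6×2.50)×2.50 = 11.80 m²
P = b + 2y√(1+z²) = 3.22 + 2×2.50×√(1+0.6²) = 9.051 m
R = A/P = 11.80/9.051 = 1.304 m
n = (1/Q)·A·R^(2/3)·S^(1/2) = (1/21.1) × 11.80 × 1.193 × 0.02470 = 0.01648

0.0165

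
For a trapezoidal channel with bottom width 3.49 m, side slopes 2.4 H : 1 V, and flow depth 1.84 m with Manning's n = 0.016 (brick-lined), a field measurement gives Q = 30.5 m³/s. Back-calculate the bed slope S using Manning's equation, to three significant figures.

A = (b + z·y)·y = (3.49 + 2.4×1.84)×1.84 = 14.55 m²
P = b + 2y√(1+z²) = 3.49 + 2×1.84×√(1+2.4²) = 13.06 m
R = A/P = 14.55/13.06 = 1.114 m
S = (Q·n / (1·A·R^(2/3)))² = (30.5×0.016 / (1×14.55×1.075))² = 0.0009745

0.000974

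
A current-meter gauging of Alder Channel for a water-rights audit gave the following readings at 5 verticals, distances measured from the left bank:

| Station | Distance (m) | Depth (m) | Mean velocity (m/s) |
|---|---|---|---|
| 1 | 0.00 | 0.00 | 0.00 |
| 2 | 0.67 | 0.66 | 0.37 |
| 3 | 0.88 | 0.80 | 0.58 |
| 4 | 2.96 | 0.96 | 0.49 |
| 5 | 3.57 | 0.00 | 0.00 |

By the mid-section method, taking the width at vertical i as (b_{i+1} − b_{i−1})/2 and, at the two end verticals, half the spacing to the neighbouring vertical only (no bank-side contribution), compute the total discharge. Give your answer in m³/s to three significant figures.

1.27 m³/s

w_2 = (0.88 − 0.00)/2 = 0.44 m; q_2 = 0.37 × 0.66 × 0.44 = 0.1074 m³/s
w_3 = (2.96 − 0.67)/2 = 1.145 m; q_3 = 0.58 × 0.80 × 1.145 = 0.5313 m³/s
w_4 = (3.57 − 0.88)/2 = 1.345 m; q_4 = 0.49 × 0.96 × 1.345 = 0.6327 m³/s
Stations 1, 5 contribute zero (depth or velocity is 0).
Q = Σ qᵢ = 1.271 m³/s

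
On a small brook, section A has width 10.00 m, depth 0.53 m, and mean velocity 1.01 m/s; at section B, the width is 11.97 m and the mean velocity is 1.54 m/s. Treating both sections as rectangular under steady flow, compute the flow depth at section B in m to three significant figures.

0.290 m

Q = A₁V₁ = (10.00×0.53) × 1.01 = 5.353 m³/s
d₂ = Q/(b₂ V₂) = 5.353/(11.97×1.54) = 0.2904 m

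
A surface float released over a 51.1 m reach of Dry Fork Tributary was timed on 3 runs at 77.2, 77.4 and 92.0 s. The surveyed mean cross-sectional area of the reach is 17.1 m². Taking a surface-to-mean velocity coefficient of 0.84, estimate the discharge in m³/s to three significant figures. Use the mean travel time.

8.93 m³/s

t̄ = (77.2 + 77.4 + 92.0) / 3 = 82.2 s
v_surface = L / t̄ = 51.1 / 82.2 = 0.6217 m/s
v_mean = 0.84 × 0.6217 = 0.5222 m/s
Q = A × v_mean = 17.1 × 0.5222 = 8.929 m³/s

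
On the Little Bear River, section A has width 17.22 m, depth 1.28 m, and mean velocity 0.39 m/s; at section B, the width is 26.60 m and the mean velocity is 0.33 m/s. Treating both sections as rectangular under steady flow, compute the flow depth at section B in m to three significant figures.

0.979 m

Q = A₁V₁ = (17.22×1.28) × 0.39 = 8.596 m³/s
d₂ = Q/(b₂ V₂) = 8.596/(26.60×0.33) = 0.9793 m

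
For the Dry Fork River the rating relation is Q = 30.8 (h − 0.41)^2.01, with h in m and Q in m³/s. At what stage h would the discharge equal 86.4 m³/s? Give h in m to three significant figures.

h − h₀ = (Q/C)^(1/b) = (86.4/30.8)^(1/2.01) = 1.671 m
h = 0.41 + 1.671 = 2.081 m

2.08 m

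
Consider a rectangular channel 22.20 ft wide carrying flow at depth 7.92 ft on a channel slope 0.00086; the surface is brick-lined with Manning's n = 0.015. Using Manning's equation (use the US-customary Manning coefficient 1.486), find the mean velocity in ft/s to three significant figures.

8.06 ft/s

A = b·y = 22.20 × 7.92 = 175.8 ft²
P = b + 2y = 22.20 + 2×7.92 = 38.04 ft
R = A/P = 175.8/38.04 = 4.622 ft
Q = (1.486/n)·A·R^(2/3)·S^(1/2) = (1.486/0.015) × 175.8 × 4.622^(2/3) × 0.00086^(1/2) = 1417 ft³/s
V = Q/A = 1417/175.8 = 8.061 ft/s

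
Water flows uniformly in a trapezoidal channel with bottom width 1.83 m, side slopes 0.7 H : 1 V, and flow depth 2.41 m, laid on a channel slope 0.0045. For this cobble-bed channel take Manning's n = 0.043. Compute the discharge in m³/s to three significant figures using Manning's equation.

14.1 m³/s

A = (b + z·y)·y = (1.83 + 0.7×2.41)×2.41 = 8.476 m²
P = b + 2y√(1+z²) = 1.83 + 2×2.41×√(1+0.7²) = 7.714 m
R = A/P = 8.476/7.714 = 1.099 m
Q = (1/n)·A·R^(2/3)·S^(1/2) = (1/0.043) × 8.476 × 1.099^(2/3) × 0.0045^(1/2) = 14.08 m³/s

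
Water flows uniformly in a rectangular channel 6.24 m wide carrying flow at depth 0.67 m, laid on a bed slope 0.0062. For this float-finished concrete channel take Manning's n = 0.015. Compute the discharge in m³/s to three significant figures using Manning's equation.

14.8 m³/s

A = b·y = 6.24 × 0.67 = 4.181 m²
P = b + 2y = 6.24 + 2×0.67 = 7.580 m
R = A/P = 4.181/7.580 = 0.5516 m
Q = (1/n)·A·R^(2/3)·S^(1/2) = (1/0.015) × 4.181 × 0.5516^(2/3) × 0.0062^(1/2) = 14.76 m³/s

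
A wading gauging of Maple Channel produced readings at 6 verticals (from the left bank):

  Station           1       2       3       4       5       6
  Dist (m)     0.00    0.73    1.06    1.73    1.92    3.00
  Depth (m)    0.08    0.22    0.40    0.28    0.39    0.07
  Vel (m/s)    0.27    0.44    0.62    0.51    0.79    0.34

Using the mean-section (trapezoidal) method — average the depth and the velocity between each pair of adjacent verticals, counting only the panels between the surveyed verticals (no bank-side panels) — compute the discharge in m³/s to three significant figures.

0.404 m³/s

Panel 1-2: Δb = 0.73 m, d̄ = (0.08+0.22)/2 = 0.15, v̄ = (0.27+0.44)/2 = 0.355 → q = 0.73×0.15×0.355 = 0.03887 m³/s
Panel 2-3: Δb = 0.33 m, d̄ = (0.22+0.40)/2 = 0.31, v̄ = (0.44+0.62)/2 = 0.53 → q = 0.33×0.31×0.53 = 0.05422 m³/s
Panel 3-4: Δb = 0.67 m, d̄ = (0.40+0.28)/2 = 0.34, v̄ = (0.62+0.51)/2 = 0.565 → q = 0.67×0.34×0.565 = 0.1287 m³/s
Panel 4-5: Δb = 0.19 m, d̄ = (0.28+0.39)/2 = 0.335, v̄ = (0.51+0.79)/2 = 0.65 → q = 0.19×0.335×0.65 = 0.04137 m³/s
Panel 5-6: Δb = 1.08 m, d̄ = (0.39+0.07)/2 = 0.23, v̄ = (0.79+0.34)/2 = 0.565 → q = 1.08×0.23×0.565 = 0.1403 m³/s
Q = Σ q = 0.4035 m³/s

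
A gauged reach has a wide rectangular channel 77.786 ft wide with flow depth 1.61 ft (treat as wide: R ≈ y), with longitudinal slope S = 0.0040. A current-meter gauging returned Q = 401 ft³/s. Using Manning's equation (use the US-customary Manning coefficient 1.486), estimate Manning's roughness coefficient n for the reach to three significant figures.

A = b·y = 77.786 × 1.61 = 125.2 ft²
Wide channel: R ≈ y = 1.61 ft
n = (1.486/Q)·A·R^(2/3)·S^(1/2) = (1.486/401) × 125.2 × 1.374 × 0.06325 = 0.04032

0.0403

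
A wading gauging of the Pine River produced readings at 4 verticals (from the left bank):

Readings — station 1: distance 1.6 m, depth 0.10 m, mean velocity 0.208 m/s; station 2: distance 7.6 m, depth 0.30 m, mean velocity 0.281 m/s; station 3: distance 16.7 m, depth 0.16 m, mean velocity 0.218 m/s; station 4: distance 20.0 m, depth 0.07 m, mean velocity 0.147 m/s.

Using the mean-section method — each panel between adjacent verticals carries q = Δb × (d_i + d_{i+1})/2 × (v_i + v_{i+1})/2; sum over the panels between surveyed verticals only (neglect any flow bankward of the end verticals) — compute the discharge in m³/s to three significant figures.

Panel 1-2: Δb = 6 m, d̄ = (0.10+0.30)/2 = 0.2, v̄ = (0.208+0.281)/2 = 0.2445 → q = 6×0.2×0.2445 = 0.2934 m³/s
Panel 2-3: Δb = 9.1 m, d̄ = (0.30+0.16)/2 = 0.23, v̄ = (0.281+0.218)/2 = 0.2495 → q = 9.1×0.23×0.2495 = 0.5222 m³/s
Panel 3-4: Δb = 3.3 m, d̄ = (0.16+0.07)/2 = 0.115, v̄ = (0.218+0.147)/2 = 0.1825 → q = 3.3×0.115×0.1825 = 0.06926 m³/s
Q = Σ q = 0.8849 m³/s

0.885 m³/s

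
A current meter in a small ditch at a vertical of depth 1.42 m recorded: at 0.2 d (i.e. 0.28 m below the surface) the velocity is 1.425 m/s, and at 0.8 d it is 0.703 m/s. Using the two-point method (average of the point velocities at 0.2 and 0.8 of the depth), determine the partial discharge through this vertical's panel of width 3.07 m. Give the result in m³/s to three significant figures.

4.64 m³/s

v̄ = (1.425 + 0.703) / 2 = 1.064 m/s
q = v̄ × d × w = 1.064 × 1.42 × 3.07 = 4.638 m³/s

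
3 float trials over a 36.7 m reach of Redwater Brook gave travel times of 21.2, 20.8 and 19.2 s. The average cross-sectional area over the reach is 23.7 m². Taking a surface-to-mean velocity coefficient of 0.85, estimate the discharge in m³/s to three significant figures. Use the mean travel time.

36.2 m³/s

t̄ = (21.2 + 20.8 + 19.2) / 3 = 20.4 s
v_surface = L / t̄ = 36.7 / 20.4 = 1.799 m/s
v_mean = 0.85 × 1.799 = 1.529 m/s
Q = A × v_mean = 23.7 × 1.529 = 36.24 m³/s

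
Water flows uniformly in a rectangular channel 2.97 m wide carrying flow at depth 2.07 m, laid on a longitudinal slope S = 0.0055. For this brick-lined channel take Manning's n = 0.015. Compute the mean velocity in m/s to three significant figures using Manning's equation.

4.49 m/s

A = b·y = 2.97 × 2.07 = 6.148 m²
P = b + 2y = 2.97 + 2×2.07 = 7.110 m
R = A/P = 6.148/7.110 = 0.8647 m
Q = (1/n)·A·R^(2/3)·S^(1/2) = (1/0.015) × 6.148 × 0.8647^(2/3) × 0.0055^(1/2) = 27.59 m³/s
V = Q/A = 27.59/6.148 = 4.487 m/s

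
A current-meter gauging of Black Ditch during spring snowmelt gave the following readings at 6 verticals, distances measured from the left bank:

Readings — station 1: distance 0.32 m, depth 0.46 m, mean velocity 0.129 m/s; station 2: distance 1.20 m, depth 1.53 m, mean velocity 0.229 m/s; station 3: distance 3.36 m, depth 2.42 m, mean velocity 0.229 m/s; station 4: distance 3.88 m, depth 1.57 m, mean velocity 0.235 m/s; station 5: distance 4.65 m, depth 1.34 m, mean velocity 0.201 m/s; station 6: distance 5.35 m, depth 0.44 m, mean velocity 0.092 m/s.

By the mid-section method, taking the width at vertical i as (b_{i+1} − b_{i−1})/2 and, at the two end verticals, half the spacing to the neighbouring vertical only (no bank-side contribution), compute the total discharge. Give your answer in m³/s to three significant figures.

1.75 m³/s

w_1 = (1.20 − 0.32)/2 = 0.44 m; q_1 = 0.129 × 0.46 × 0.44 = 0.02611 m³/s
w_2 = (3.36 − 0.32)/2 = 1.52 m; q_2 = 0.229 × 1.53 × 1.52 = 0.5326 m³/s
w_3 = (3.88 − 1.20)/2 = 1.34 m; q_3 = 0.229 × 2.42 × 1.34 = 0.7426 m³/s
w_4 = (4.65 − 3.36)/2 = 0.645 m; q_4 = 0.235 × 1.57 × 0.645 = 0.2380 m³/s
w_5 = (5.35 − 3.88)/2 = 0.735 m; q_5 = 0.201 × 1.34 × 0.735 = 0.1980 m³/s
w_6 = (5.35 − 4.65)/2 = 0.35 m; q_6 = 0.092 × 0.44 × 0.35 = 0.01417 m³/s
Q = Σ qᵢ = 1.751 m³/s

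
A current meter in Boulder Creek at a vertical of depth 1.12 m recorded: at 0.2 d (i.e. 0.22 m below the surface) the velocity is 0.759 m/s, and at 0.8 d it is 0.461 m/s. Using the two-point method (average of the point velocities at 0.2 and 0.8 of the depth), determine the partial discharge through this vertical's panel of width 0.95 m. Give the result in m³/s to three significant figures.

0.649 m³/s

v̄ = (0.759 + 0.461) / 2 = 0.6100 m/s
q = v̄ × d × w = 0.6100 × 1.12 × 0.95 = 0.6490 m³/s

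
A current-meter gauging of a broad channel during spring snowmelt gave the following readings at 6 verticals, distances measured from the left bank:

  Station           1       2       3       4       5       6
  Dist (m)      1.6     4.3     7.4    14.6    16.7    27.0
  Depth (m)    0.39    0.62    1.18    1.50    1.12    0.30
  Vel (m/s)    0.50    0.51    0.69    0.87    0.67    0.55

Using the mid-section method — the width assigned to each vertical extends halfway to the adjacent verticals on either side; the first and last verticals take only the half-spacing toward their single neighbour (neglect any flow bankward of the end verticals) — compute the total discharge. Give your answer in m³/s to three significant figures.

w_1 = (4.3 − 1.6)/2 = 1.35 m; q_1 = 0.50 × 0.39 × 1.35 = 0.2633 m³/s
w_2 = (7.4 − 1.6)/2 = 2.9 m; q_2 = 0.51 × 0.62 × 2.9 = 0.9170 m³/s
w_3 = (14.6 − 4.3)/2 = 5.15 m; q_3 = 0.69 × 1.18 × 5.15 = 4.193 m³/s
w_4 = (16.7 − 7.4)/2 = 4.65 m; q_4 = 0.87 × 1.50 × 4.65 = 6.068 m³/s
w_5 = (27.0 − 14.6)/2 = 6.2 m; q_5 = 0.67 × 1.12 × 6.2 = 4.652 m³/s
w_6 = (27.0 − 16.7)/2 = 5.15 m; q_6 = 0.55 × 0.30 × 5.15 = 0.8498 m³/s
Q = Σ qᵢ = 16.94 m³/s

16.9 m³/s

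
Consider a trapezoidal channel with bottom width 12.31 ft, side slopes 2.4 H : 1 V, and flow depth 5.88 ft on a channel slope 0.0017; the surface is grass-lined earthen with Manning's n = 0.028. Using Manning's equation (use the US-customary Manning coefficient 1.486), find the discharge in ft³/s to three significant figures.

A = (b + z·y)·y = (12.31 + 2.4×5.88)×5.88 = 155.4 ft²
P = b + 2y√(1+z²) = 12.31 + 2×5.88×√(1+2.4²) = 42.89 ft
R = A/P = 155.4/42.89 = 3.623 ft
Q = (1.486/n)·A·R^(2/3)·S^(1/2) = (1.486/0.028) × 155.4 × 3.623^(2/3) × 0.0017^(1/2) = 801.9 ft³/s

802 ft³/s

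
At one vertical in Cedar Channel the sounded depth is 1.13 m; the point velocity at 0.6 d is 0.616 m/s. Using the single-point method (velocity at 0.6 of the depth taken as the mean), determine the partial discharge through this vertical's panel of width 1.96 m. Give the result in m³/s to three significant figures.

1.36 m³/s

v̄ = v₀.₆ = 0.616 m/s
q = v̄ × d × w = 0.6160 × 1.13 × 1.96 = 1.364 m³/s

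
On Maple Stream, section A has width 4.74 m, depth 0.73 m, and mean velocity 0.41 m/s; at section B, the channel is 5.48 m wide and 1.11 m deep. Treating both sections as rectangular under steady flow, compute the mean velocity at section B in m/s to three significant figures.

0.233 m/s

Q = A₁V₁ = (4.74×0.73) × 0.41 = 1.419 m³/s
A₂ = 5.48 × 1.11 = 6.083 m²
V₂ = Q/A₂ = 1.419/6.083 = 0.2332 m/s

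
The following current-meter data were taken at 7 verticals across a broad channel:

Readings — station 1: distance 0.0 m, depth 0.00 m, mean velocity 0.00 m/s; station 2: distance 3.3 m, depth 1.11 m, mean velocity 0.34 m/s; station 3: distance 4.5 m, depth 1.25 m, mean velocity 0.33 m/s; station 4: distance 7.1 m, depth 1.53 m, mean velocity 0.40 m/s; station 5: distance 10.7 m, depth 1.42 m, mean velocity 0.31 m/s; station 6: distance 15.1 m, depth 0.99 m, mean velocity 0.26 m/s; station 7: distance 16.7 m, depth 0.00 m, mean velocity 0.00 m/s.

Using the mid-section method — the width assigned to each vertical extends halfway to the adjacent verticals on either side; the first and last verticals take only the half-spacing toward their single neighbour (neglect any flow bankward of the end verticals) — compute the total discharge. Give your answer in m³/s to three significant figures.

6.06 m³/s

w_2 = (4.5 − 0.0)/2 = 2.25 m; q_2 = 0.34 × 1.11 × 2.25 = 0.8492 m³/s
w_3 = (7.1 − 3.3)/2 = 1.9 m; q_3 = 0.33 × 1.25 × 1.9 = 0.7838 m³/s
w_4 = (10.7 − 4.5)/2 = 3.1 m; q_4 = 0.40 × 1.53 × 3.1 = 1.897 m³/s
w_5 = (15.1 − 7.1)/2 = 4 m; q_5 = 0.31 × 1.42 × 4 = 1.761 m³/s
w_6 = (16.7 − 10.7)/2 = 3 m; q_6 = 0.26 × 0.99 × 3 = 0.7722 m³/s
Stations 1, 7 contribute zero (depth or velocity is 0).
Q = Σ qᵢ = 6.063 m³/s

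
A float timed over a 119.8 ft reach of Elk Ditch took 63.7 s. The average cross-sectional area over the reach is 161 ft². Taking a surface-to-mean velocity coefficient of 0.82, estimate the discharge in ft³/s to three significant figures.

248 ft³/s

v_surface = L / t̄ = 119.8 / 63.7 = 1.881 ft/s
v_mean = 0.82 × 1.881 = 1.542 ft/s
Q = A × v_mean = 161 × 1.542 = 248.3 ft³/s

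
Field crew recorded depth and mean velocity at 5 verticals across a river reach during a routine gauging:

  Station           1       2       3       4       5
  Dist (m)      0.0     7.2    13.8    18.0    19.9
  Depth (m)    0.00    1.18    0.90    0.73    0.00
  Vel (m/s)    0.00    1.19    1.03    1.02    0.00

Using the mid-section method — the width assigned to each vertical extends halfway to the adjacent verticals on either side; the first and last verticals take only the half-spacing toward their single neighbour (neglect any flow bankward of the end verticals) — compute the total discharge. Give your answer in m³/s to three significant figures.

w_2 = (13.8 − 0.0)/2 = 6.9 m; q_2 = 1.19 × 1.18 × 6.9 = 9.689 m³/s
w_3 = (18.0 − 7.2)/2 = 5.4 m; q_3 = 1.03 × 0.90 × 5.4 = 5.006 m³/s
w_4 = (19.9 − 13.8)/2 = 3.05 m; q_4 = 1.02 × 0.73 × 3.05 = 2.271 m³/s
Stations 1, 5 contribute zero (depth or velocity is 0).
Q = Σ qᵢ = 16.97 m³/s

17.0 m³/s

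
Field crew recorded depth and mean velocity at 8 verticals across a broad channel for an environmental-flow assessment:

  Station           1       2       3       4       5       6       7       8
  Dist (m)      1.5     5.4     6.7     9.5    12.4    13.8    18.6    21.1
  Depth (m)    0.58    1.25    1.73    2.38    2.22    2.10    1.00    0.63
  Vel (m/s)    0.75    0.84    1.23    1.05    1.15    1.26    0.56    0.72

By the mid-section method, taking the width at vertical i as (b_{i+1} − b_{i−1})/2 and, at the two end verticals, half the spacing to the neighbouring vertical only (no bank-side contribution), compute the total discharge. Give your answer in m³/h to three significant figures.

113000 m³/h

w_1 = (5.4 − 1.5)/2 = 1.95 m; q_1 = 0.75 × 0.58 × 1.95 = 0.8483 m³/s
w_2 = (6.7 − 1.5)/2 = 2.6 m; q_2 = 0.84 × 1.25 × 2.6 = 2.730 m³/s
w_3 = (9.5 − 5.4)/2 = 2.05 m; q_3 = 1.23 × 1.73 × 2.05 = 4.362 m³/s
w_4 = (12.4 − 6.7)/2 = 2.85 m; q_4 = 1.05 × 2.38 × 2.85 = 7.122 m³/s
w_5 = (13.8 − 9.5)/2 = 2.15 m; q_5 = 1.15 × 2.22 × 2.15 = 5.489 m³/s
w_6 = (18.6 − 12.4)/2 = 3.1 m; q_6 = 1.26 × 2.10 × 3.1 = 8.203 m³/s
w_7 = (21.1 − 13.8)/2 = 3.65 m; q_7 = 0.56 × 1.00 × 3.65 = 2.044 m³/s
w_8 = (21.1 − 18.6)/2 = 1.25 m; q_8 = 0.72 × 0.63 × 1.25 = 0.5670 m³/s
Q = Σ qᵢ = 31.37 m³/s
= 31.37 × 3600 = 112900 m³/h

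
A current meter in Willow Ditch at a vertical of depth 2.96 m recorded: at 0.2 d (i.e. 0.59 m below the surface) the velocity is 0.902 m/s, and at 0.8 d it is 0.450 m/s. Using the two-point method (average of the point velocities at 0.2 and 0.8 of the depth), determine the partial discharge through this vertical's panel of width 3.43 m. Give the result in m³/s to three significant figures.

v̄ = (0.902 + 0.450) / 2 = 0.6760 m/s
q = v̄ × d × w = 0.6760 × 2.96 × 3.43 = 6.863 m³/s

6.86 m³/s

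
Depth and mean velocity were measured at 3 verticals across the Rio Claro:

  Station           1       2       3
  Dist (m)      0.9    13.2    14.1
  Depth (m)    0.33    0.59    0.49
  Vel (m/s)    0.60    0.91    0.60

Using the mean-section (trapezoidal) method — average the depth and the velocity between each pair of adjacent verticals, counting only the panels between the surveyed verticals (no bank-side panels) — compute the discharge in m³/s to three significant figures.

4.64 m³/s

Panel 1-2: Δb = 12.3 m, d̄ = (0.33+0.59)/2 = 0.46, v̄ = (0.60+0.91)/2 = 0.755 → q = 12.3×0.46×0.755 = 4.272 m³/s
Panel 2-3: Δb = 0.9 m, d̄ = (0.59+0.49)/2 = 0.54, v̄ = (0.91+0.60)/2 = 0.755 → q = 0.9×0.54×0.755 = 0.3669 m³/s
Q = Σ q = 4.639 m³/s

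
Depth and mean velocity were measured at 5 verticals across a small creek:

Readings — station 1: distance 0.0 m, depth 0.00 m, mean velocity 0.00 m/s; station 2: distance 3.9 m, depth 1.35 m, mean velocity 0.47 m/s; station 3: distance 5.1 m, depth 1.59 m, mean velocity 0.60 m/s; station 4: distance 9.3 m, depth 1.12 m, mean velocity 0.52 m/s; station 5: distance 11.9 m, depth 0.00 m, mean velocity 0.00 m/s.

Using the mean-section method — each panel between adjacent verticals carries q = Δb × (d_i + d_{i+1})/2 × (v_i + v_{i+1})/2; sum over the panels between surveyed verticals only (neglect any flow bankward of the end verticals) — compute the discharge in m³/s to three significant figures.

5.13 m³/s

Panel 1-2: Δb = 3.9 m, d̄ = (0.00+1.35)/2 = 0.675, v̄ = (0.00+0.47)/2 = 0.235 → q = 3.9×0.675×0.235 = 0.6186 m³/s
Panel 2-3: Δb = 1.2 m, d̄ = (1.35+1.59)/2 = 1.47, v̄ = (0.47+0.60)/2 = 0.535 → q = 1.2×1.47×0.535 = 0.9437 m³/s
Panel 3-4: Δb = 4.2 m, d̄ = (1.59+1.12)/2 = 1.355, v̄ = (0.60+0.52)/2 = 0.56 → q = 4.2×1.355×0.56 = 3.187 m³/s
Panel 4-5: Δb = 2.6 m, d̄ = (1.12+0.00)/2 = 0.56, v̄ = (0.52+0.00)/2 = 0.26 → q = 2.6×0.56×0.26 = 0.3786 m³/s
Q = Σ q = 5.128 m³/s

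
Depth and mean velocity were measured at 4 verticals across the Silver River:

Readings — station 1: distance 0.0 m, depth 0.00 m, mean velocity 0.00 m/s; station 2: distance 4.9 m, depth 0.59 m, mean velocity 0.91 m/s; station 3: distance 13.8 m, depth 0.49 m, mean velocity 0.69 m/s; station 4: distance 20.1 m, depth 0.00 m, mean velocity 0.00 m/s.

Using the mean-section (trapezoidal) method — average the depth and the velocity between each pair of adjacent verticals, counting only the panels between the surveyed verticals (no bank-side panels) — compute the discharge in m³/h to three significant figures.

18100 m³/h

Panel 1-2: Δb = 4.9 m, d̄ = (0.00+0.59)/2 = 0.295, v̄ = (0.00+0.91)/2 = 0.455 → q = 4.9×0.295×0.455 = 0.6577 m³/s
Panel 2-3: Δb = 8.9 m, d̄ = (0.59+0.49)/2 = 0.54, v̄ = (0.91+0.69)/2 = 0.8 → q = 8.9×0.54×0.8 = 3.845 m³/s
Panel 3-4: Δb = 6.3 m, d̄ = (0.49+0.00)/2 = 0.245, v̄ = (0.69+0.00)/2 = 0.345 → q = 6.3×0.245×0.345 = 0.5325 m³/s
Q = Σ q = 5.035 m³/s
= 5.035 × 3600 = 18130 m³/h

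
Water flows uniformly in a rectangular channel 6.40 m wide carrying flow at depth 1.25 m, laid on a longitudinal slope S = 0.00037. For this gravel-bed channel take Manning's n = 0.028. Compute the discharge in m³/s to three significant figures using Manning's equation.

5.12 m³/s

A = b·y = 6.40 × 1.25 = 8.000 m²
P = b + 2y = 6.40 + 2×1.25 = 8.900 m
R = A/P = 8.000/8.900 = 0.8989 m
Q = (1/n)·A·R^(2/3)·S^(1/2) = (1/0.028) × 8.000 × 0.8989^(2/3) × 0.00037^(1/2) = 5.119 m³/s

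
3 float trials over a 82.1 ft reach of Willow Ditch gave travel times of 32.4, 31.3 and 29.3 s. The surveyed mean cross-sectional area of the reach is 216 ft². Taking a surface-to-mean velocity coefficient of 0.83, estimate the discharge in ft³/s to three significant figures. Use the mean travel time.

t̄ = (32.4 + 31.3 + 29.3) / 3 = 31 s
v_surface = L / t̄ = 82.1 / 31 = 2.648 ft/s
v_mean = 0.83 × 2.648 = 2.198 ft/s
Q = A × v_mean = 216 × 2.198 = 474.8 ft³/s

475 ft³/s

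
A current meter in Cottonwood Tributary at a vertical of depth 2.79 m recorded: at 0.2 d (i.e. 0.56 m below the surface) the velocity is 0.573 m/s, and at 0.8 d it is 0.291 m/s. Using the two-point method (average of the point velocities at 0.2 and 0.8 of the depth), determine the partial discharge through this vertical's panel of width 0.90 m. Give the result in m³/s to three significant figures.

1.08 m³/s

v̄ = (0.573 + 0.291) / 2 = 0.4320 m/s
q = v̄ × d × w = 0.4320 × 2.79 × 0.90 = 1.085 m³/s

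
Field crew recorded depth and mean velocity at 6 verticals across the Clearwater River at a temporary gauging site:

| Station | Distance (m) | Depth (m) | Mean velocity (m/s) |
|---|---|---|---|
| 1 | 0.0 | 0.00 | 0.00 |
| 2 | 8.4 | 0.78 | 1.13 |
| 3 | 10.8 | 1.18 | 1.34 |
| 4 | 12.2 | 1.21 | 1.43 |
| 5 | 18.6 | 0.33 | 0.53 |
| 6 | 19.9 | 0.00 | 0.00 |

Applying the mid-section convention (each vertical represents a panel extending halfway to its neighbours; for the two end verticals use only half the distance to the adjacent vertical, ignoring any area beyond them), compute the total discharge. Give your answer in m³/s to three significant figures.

w_2 = (10.8 − 0.0)/2 = 5.4 m; q_2 = 1.13 × 0.78 × 5.4 = 4.760 m³/s
w_3 = (12.2 − 8.4)/2 = 1.9 m; q_3 = 1.34 × 1.18 × 1.9 = 3.004 m³/s
w_4 = (18.6 − 10.8)/2 = 3.9 m; q_4 = 1.43 × 1.21 × 3.9 = 6.748 m³/s
w_5 = (19.9 − 12.2)/2 = 3.85 m; q_5 = 0.53 × 0.33 × 3.85 = 0.6734 m³/s
Stations 1, 6 contribute zero (depth or velocity is 0).
Q = Σ qᵢ = 15.19 m³/s

15.2 m³/s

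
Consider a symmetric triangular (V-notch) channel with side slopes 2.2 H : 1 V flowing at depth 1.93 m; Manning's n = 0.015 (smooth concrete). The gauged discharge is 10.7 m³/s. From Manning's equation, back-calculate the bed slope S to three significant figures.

A = z·y² = 2.2×1.93² = 8.195 m²
P = 2y√(1+z²) = 2×1.93×√(1+2.2²) = 9.328 m
R = A/P = 8.195/9.328 = 0.8785 m
S = (Q·n / (1·A·R^(2/3)))² = (10.7×0.015 / (1×8.195×0.9173))² = 0.0004559

0.000456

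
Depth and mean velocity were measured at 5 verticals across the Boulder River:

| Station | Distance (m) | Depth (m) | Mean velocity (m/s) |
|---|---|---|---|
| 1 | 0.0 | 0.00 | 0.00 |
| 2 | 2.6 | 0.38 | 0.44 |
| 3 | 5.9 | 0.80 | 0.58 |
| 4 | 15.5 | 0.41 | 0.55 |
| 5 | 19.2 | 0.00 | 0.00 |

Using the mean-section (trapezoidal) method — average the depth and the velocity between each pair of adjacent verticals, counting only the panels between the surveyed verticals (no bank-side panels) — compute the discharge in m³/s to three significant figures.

4.59 m³/s

Panel 1-2: Δb = 2.6 m, d̄ = (0.00+0.38)/2 = 0.19, v̄ = (0.00+0.44)/2 = 0.22 → q = 2.6×0.19×0.22 = 0.1087 m³/s
Panel 2-3: Δb = 3.3 m, d̄ = (0.38+0.80)/2 = 0.59, v̄ = (0.44+0.58)/2 = 0.51 → q = 3.3×0.59×0.51 = 0.9930 m³/s
Panel 3-4: Δb = 9.6 m, d̄ = (0.80+0.41)/2 = 0.605, v̄ = (0.58+0.55)/2 = 0.565 → q = 9.6×0.605×0.565 = 3.282 m³/s
Panel 4-5: Δb = 3.7 m, d̄ = (0.41+0.00)/2 = 0.205, v̄ = (0.55+0.00)/2 = 0.275 → q = 3.7×0.205×0.275 = 0.2086 m³/s
Q = Σ q = 4.592 m³/s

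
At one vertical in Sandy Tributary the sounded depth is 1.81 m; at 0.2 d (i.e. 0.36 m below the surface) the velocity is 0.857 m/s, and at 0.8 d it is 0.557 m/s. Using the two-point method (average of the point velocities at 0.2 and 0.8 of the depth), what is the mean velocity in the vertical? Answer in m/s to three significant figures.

v̄ = (0.857 + 0.557) / 2 = 0.7070 m/s

0.707 m/s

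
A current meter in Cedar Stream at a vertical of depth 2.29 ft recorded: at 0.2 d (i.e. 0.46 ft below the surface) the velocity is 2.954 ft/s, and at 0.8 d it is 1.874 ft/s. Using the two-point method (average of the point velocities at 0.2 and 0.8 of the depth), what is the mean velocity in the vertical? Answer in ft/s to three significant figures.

2.41 ft/s

v̄ = (2.954 + 1.874) / 2 = 2.414 ft/s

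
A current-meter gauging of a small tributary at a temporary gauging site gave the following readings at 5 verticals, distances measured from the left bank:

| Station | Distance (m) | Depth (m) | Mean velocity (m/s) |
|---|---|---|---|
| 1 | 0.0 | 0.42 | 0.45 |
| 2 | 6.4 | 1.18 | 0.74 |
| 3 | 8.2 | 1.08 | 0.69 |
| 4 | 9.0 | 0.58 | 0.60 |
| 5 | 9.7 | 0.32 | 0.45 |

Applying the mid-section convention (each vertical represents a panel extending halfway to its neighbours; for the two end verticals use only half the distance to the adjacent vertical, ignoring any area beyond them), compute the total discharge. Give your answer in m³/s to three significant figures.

5.47 m³/s

w_1 = (6.4 − 0.0)/2 = 3.2 m; q_1 = 0.45 × 0.42 × 3.2 = 0.6048 m³/s
w_2 = (8.2 − 0.0)/2 = 4.1 m; q_2 = 0.74 × 1.18 × 4.1 = 3.580 m³/s
w_3 = (9.0 − 6.4)/2 = 1.3 m; q_3 = 0.69 × 1.08 × 1.3 = 0.9688 m³/s
w_4 = (9.7 − 8.2)/2 = 0.75 m; q_4 = 0.60 × 0.58 × 0.75 = 0.2610 m³/s
w_5 = (9.7 − 9.0)/2 = 0.35 m; q_5 = 0.45 × 0.32 × 0.35 = 0.05040 m³/s
Q = Σ qᵢ = 5.465 m³/s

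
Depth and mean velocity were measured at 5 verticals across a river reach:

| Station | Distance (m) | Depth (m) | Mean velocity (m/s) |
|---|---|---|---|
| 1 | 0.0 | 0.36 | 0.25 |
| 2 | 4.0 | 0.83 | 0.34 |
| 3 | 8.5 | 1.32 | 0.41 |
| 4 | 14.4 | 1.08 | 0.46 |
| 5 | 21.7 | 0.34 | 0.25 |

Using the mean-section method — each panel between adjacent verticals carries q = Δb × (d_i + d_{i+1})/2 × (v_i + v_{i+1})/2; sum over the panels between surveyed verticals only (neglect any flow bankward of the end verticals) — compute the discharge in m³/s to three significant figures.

Panel 1-2: Δb = 4 m, d̄ = (0.36+0.83)/2 = 0.595, v̄ = (0.25+0.34)/2 = 0.295 → q = 4×0.595×0.295 = 0.7021 m³/s
Panel 2-3: Δb = 4.5 m, d̄ = (0.83+1.32)/2 = 1.075, v̄ = (0.34+0.41)/2 = 0.375 → q = 4.5×1.075×0.375 = 1.814 m³/s
Panel 3-4: Δb = 5.9 m, d̄ = (1.32+1.08)/2 = 1.2, v̄ = (0.41+0.46)/2 = 0.435 → q = 5.9×1.2×0.435 = 3.080 m³/s
Panel 4-5: Δb = 7.3 m, d̄ = (1.08+0.34)/2 = 0.71, v̄ = (0.46+0.25)/2 = 0.355 → q = 7.3×0.71×0.355 = 1.840 m³/s
Q = Σ q = 7.436 m³/s

7.44 m³/s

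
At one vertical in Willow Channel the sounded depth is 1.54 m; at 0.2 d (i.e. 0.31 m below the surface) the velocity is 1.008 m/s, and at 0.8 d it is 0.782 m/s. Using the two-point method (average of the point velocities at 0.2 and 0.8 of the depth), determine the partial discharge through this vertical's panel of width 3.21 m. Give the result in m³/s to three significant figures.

v̄ = (1.008 + 0.782) / 2 = 0.8950 m/s
q = v̄ × d × w = 0.8950 × 1.54 × 3.21 = 4.424 m³/s

4.42 m³/s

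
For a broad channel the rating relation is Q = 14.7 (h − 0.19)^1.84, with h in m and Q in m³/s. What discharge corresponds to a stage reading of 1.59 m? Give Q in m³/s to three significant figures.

Q = 14.7 × (1.59 − 0.19)^1.84 = 14.7 × 1.4^1.84 = 27.30 m³/s

27.3 m³/s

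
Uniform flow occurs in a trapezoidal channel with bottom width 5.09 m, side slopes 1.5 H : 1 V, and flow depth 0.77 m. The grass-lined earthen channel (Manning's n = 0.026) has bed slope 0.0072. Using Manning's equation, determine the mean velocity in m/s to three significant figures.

2.35 m/s

A = (b + z·y)·y = (5.09 + 1.5×0.77)×0.77 = 4.809 m²
P = b + 2y√(1+z²) = 5.09 + 2×0.77×√(1+1.5²) = 7.866 m
R = A/P = 4.809/7.866 = 0.6113 m
Q = (1/n)·A·R^(2/3)·S^(1/2) = (1/0.026) × 4.809 × 0.6113^(2/3) × 0.0072^(1/2) = 11.30 m³/s
V = Q/A = 11.30/4.809 = 2.351 m/s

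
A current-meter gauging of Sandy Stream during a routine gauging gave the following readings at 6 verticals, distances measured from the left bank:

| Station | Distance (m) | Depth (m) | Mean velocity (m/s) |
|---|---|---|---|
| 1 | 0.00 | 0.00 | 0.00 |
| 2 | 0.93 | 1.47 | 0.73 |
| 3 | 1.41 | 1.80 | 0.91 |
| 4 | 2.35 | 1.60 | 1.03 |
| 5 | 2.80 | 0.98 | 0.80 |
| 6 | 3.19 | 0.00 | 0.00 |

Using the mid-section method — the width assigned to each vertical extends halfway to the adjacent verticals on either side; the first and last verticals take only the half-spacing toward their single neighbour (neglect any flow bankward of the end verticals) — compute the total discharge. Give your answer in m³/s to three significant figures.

3.39 m³/s

w_2 = (1.41 − 0.00)/2 = 0.705 m; q_2 = 0.73 × 1.47 × 0.705 = 0.7565 m³/s
w_3 = (2.35 − 0.93)/2 = 0.71 m; q_3 = 0.91 × 1.80 × 0.71 = 1.163 m³/s
w_4 = (2.80 − 1.41)/2 = 0.695 m; q_4 = 1.03 × 1.60 × 0.695 = 1.145 m³/s
w_5 = (3.19 − 2.35)/2 = 0.42 m; q_5 = 0.80 × 0.98 × 0.42 = 0.3293 m³/s
Stations 1, 6 contribute zero (depth or velocity is 0).
Q = Σ qᵢ = 3.394 m³/s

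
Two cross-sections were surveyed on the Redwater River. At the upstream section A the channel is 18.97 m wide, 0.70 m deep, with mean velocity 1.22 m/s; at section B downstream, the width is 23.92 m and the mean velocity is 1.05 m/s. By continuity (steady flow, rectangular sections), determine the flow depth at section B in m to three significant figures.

0.645 m

Q = A₁V₁ = (18.97×0.70) × 1.22 = 16.20 m³/s
d₂ = Q/(b₂ V₂) = 16.20/(23.92×1.05) = 0.6450 m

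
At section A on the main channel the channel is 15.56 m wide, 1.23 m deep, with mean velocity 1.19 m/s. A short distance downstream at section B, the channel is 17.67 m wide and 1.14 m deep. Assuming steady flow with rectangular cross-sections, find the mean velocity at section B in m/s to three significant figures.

1.13 m/s

Q = A₁V₁ = (15.56×1.23) × 1.19 = 22.78 m³/s
A₂ = 17.67 × 1.14 = 20.14 m²
V₂ = Q/A₂ = 22.78/20.14 = 1.131 m/s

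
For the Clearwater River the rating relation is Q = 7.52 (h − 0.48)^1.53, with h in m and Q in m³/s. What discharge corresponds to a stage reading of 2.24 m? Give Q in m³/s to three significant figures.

17.9 m³/s

Q = 7.52 × (2.24 − 0.48)^1.53 = 7.52 × 1.76^1.53 = 17.86 m³/s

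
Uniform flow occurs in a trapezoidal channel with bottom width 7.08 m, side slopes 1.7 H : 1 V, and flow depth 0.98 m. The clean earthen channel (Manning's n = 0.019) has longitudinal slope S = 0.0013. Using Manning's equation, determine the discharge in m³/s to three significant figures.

13.8 m³/s

A = (b + z·y)·y = (7.08 + 1.7×0.98)×0.98 = 8.571 m²
P = b + 2y√(1+z²) = 7.08 + 2×0.98×√(1+1.7²) = 10.95 m
R = A/P = 8.571/10.95 = 0.7831 m
Q = (1/n)·A·R^(2/3)·S^(1/2) = (1/0.019) × 8.571 × 0.7831^(2/3) × 0.0013^(1/2) = 13.82 m³/s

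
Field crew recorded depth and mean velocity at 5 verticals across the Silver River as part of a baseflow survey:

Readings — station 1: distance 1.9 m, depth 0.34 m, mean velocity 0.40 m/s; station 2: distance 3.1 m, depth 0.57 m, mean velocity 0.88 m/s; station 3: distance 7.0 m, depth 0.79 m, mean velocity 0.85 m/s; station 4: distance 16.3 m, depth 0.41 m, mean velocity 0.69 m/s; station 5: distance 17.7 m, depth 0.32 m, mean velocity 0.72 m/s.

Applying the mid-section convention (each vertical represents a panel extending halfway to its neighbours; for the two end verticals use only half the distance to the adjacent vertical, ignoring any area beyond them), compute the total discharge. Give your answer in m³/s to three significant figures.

7.47 m³/s

w_1 = (3.1 − 1.9)/2 = 0.6 m; q_1 = 0.40 × 0.34 × 0.6 = 0.08160 m³/s
w_2 = (7.0 − 1.9)/2 = 2.55 m; q_2 = 0.88 × 0.57 × 2.55 = 1.279 m³/s
w_3 = (16.3 − 3.1)/2 = 6.6 m; q_3 = 0.85 × 0.79 × 6.6 = 4.432 m³/s
w_4 = (17.7 − 7.0)/2 = 5.35 m; q_4 = 0.69 × 0.41 × 5.35 = 1.514 m³/s
w_5 = (17.7 − 16.3)/2 = 0.7 m; q_5 = 0.72 × 0.32 × 0.7 = 0.1613 m³/s
Q = Σ qᵢ = 7.467 m³/s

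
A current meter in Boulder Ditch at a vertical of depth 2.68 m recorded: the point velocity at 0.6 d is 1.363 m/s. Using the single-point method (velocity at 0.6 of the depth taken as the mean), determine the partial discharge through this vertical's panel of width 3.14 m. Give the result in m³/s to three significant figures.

v̄ = v₀.₆ = 1.363 m/s
q = v̄ × d × w = 1.363 × 2.68 × 3.14 = 11.47 m³/s

11.5 m³/s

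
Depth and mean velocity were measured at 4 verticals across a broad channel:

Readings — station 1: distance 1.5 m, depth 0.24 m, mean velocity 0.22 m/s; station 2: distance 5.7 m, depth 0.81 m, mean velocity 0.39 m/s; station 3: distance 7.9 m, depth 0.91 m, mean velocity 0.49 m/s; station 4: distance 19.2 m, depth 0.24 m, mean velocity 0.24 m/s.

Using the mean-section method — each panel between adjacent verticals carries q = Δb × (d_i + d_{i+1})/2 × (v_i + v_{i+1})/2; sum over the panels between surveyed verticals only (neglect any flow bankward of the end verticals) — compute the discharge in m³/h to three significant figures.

14000 m³/h

Panel 1-2: Δb = 4.2 m, d̄ = (0.24+0.81)/2 = 0.525, v̄ = (0.22+0.39)/2 = 0.305 → q = 4.2×0.525×0.305 = 0.6725 m³/s
Panel 2-3: Δb = 2.2 m, d̄ = (0.81+0.91)/2 = 0.86, v̄ = (0.39+0.49)/2 = 0.44 → q = 2.2×0.86×0.44 = 0.8325 m³/s
Panel 3-4: Δb = 11.3 m, d̄ = (0.91+0.24)/2 = 0.575, v̄ = (0.49+0.24)/2 = 0.365 → q = 11.3×0.575×0.365 = 2.372 m³/s
Q = Σ q = 3.877 m³/s
= 3.877 × 3600 = 13960 m³/h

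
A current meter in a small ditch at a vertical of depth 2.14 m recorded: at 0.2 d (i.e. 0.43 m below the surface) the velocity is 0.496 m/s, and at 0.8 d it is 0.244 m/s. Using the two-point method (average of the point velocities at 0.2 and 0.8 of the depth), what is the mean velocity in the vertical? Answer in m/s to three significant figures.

0.370 m/s

v̄ = (0.496 + 0.244) / 2 = 0.3700 m/s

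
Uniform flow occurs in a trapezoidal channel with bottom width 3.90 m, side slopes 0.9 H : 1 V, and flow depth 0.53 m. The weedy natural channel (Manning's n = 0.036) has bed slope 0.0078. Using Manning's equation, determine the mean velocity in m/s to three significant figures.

A = (b + z·y)·y = (3.90 + 0.9×0.53)×0.53 = 2.320 m²
P = b + 2y√(1+z²) = 3.90 + 2×0.53×√(1+0.9²) = 5.326 m
R = A/P = 2.320/5.326 = 0.4356 m
Q = (1/n)·A·R^(2/3)·S^(1/2) = (1/0.036) × 2.320 × 0.4356^(2/3) × 0.0078^(1/2) = 3.270 m³/s
V = Q/A = 3.270/2.320 = 1.410 m/s

1.41 m/s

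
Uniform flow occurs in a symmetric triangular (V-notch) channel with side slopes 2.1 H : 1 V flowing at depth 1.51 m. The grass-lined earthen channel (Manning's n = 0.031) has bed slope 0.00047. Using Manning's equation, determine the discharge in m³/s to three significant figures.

A = z·y² = 2.1×1.51² = 4.788 m²
P = 2y√(1+z²) = 2×1.51×√(1+2.1²) = 7.024 m
R = A/P = 4.788/7.024 = 0.6817 m
Q = (1/n)·A·R^(2/3)·S^(1/2) = (1/0.031) × 4.788 × 0.6817^(2/3) × 0.00047^(1/2) = 2.594 m³/s

2.59 m³/s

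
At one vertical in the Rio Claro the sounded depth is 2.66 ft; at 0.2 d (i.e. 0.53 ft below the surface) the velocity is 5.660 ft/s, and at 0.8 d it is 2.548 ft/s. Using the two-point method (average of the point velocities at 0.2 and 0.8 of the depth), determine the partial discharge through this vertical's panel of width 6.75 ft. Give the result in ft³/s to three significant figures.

73.7 ft³/s

v̄ = (5.660 + 2.548) / 2 = 4.104 ft/s
q = v̄ × d × w = 4.104 × 2.66 × 6.75 = 73.69 ft³/s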